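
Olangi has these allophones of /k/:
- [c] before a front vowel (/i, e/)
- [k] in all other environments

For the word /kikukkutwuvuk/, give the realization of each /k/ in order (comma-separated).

[c], [k], [k], [k], [k]

Occurrence 1 (position 1): before a front vowel → [c].
Occurrence 2 (position 3): no conditioning environment matches → elsewhere allophone [k].
Occurrence 3 (position 5): no conditioning environment matches → elsewhere allophone [k].
Occurrence 4 (position 6): no conditioning environment matches → elsewhere allophone [k].
Occurrence 5 (position 13): no conditioning environment matches → elsewhere allophone [k].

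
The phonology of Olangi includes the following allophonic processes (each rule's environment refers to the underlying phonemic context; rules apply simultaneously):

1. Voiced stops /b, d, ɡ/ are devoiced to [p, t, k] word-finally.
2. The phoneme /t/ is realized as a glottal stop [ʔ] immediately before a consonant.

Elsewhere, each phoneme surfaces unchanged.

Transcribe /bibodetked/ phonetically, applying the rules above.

[bibodeʔket]

/b/ — word-initial; rule 1 does not apply here → [b].
/i/ (between /b/ and /b/): no rule targets it → [i].
/b/ (between /i/ and /o/) fails the environment for rule 1, so it stays [b].
/o/ (between /b/ and /d/) is unaffected → [o].
/d/ (between /o/ and /e/) is in the target of rule 1 but the environment (word-finally) is not met → [d].
/e/ (between /d/ and /t/) is unaffected → [e].
/t/ (between /e/ and /k/) occurs immediately before a consonant → [ʔ] by rule 2.
/k/ — not in any rule's target class → [k].
/e/ (between /k/ and /d/) is unaffected → [e].
/d/ — word-final, word-finally — surfaces as [t] (rule 1).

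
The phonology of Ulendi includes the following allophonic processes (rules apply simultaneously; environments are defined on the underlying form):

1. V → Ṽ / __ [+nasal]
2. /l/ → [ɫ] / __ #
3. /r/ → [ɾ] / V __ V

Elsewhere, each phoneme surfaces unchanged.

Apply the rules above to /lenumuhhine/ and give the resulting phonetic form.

/l/ (word-initial): rule 2 targets it, but not word-finally → unchanged [l].
/e/ meets the environment for rule 1 (before a nasal consonant) → [ẽ].
/u/ (between /n/ and /m/): before a nasal consonant, so rule 1 applies → [ũ].
/u/ (between /m/ and /h/) is in the target of rule 1 but the environment (before a nasal consonant) is not met → [u].
Rule 1 applies to /i/ (between /h/ and /n/: before a nasal consonant) → [ĩ].
/e/ — word-final; rule 1 does not apply here → [e].

[lẽnũmuhhĩne]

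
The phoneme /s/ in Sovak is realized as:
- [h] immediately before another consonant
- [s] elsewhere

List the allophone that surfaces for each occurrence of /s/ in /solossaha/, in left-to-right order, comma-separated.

Occurrence 1 (position 1): no conditioning environment matches → elsewhere allophone [s].
Occurrence 2 (position 5): immediately before another consonant → [h].
Occurrence 3 (position 6): no conditioning environment matches → elsewhere allophone [s].

[s], [h], [s]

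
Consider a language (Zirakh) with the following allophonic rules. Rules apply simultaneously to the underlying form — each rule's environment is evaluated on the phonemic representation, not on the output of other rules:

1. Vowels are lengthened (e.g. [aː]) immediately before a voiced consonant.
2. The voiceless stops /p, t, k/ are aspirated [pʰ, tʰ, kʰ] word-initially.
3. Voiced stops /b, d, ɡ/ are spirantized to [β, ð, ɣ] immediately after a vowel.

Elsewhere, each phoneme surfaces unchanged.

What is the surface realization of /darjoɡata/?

[daːrjoːɣata]

/d/ (word-initial): rule 3 targets it, but not immediately after a vowel → unchanged [d].
/a/ — between /d/ and /r/, before a voiced consonant — surfaces as [aː] (rule 1).
/r/ stays [r].
/j/ (between /r/ and /o/): no rule targets it → [j].
/o/ — between /j/ and /ɡ/, before a voiced consonant — surfaces as [oː] (rule 1).
/ɡ/ meets the environment for rule 3 (immediately after a vowel) → [ɣ].
/a/ (between /ɡ/ and /t/) fails the environment for rule 1, so it stays [a].
/t/ (between /a/ and /a/): rule 2 targets it, but not word-initially → unchanged [t].
/a/ (word-final): rule 1 targets it, but not before a voiced consonant → unchanged [a].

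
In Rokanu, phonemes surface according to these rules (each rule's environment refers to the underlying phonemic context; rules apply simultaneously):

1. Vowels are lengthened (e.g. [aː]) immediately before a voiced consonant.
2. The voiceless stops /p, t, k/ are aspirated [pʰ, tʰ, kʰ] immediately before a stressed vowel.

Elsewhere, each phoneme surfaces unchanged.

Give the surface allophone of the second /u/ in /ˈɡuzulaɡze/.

/u/ — between /z/ and /l/, before a voiced consonant — surfaces as [uː] (rule 1).

[uː]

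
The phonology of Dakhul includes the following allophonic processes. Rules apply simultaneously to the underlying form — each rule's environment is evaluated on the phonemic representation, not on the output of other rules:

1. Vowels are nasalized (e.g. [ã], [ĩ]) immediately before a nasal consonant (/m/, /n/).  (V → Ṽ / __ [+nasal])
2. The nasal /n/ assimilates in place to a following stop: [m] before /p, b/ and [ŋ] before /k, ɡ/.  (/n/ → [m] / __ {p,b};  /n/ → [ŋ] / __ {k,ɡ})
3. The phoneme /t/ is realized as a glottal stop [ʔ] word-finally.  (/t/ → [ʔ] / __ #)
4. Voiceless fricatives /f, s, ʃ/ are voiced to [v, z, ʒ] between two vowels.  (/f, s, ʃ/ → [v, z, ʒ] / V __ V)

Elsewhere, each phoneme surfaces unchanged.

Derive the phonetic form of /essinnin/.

/e/ (word-initial): rule 1 targets it, but not before a nasal consonant → unchanged [e].
/s/ (between /e/ and /s/) fails the environment for rule 4, so it stays [s].
/s/ (between /s/ and /i/) is in the target of rule 4 but the environment (between two vowels) is not met → [s].
/i/ meets the environment for rule 1 (before a nasal consonant) → [ĩ].
/n/ (between /i/ and /n/) is in the target of rule 2 but the environment (before a labial or velar stop) is not met → [n].
/n/ (between /n/ and /i/): rule 2 targets it, but not before a labial or velar stop → unchanged [n].
/i/ — between /n/ and /n/, before a nasal consonant — surfaces as [ĩ] (rule 1).
/n/ — word-final; rule 2 does not apply here → [n].

[essĩnnĩn]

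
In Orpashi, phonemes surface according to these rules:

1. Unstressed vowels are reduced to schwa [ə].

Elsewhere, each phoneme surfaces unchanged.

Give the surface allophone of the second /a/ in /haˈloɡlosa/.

Rule 1 applies to /a/ (word-final: in an unstressed syllable) → [ə].

[ə]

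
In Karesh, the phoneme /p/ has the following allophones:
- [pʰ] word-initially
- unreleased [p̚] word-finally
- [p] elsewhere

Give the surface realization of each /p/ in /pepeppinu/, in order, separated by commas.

Occurrence 1 (position 1): word-initially → [pʰ].
Occurrence 2 (position 3): no conditioning environment matches → elsewhere allophone [p].
Occurrence 3 (position 5): no conditioning environment matches → elsewhere allophone [p].
Occurrence 4 (position 6): no conditioning environment matches → elsewhere allophone [p].

[pʰ], [p], [p], [p]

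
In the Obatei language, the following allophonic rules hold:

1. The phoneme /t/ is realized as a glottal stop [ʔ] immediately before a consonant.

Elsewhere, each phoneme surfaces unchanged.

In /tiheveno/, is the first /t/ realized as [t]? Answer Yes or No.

/t/ (word-initial) fails the environment for rule 1, so it stays [t].
The actual realization is [t], which matches [t].

Yes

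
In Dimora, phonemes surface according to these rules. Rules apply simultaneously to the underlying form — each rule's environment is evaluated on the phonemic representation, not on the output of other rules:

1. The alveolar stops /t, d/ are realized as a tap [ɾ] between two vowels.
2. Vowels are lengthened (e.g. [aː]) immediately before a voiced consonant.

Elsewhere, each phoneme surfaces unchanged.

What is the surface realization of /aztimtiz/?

/a/ (word-initial) occurs before a voiced consonant → [aː] by rule 2.
/z/ — not in any rule's target class → [z].
/t/ (between /z/ and /i/) fails the environment for rule 1, so it stays [t].
/i/ meets the environment for rule 2 (before a voiced consonant) → [iː].
/m/ (between /i/ and /t/): no rule targets it → [m].
/t/ (between /m/ and /i/): rule 1 targets it, but not between two vowels → unchanged [t].
/i/ — between /t/ and /z/, before a voiced consonant — surfaces as [iː] (rule 2).
/z/ (word-final): no rule targets it → [z].

[aːztiːmtiːz]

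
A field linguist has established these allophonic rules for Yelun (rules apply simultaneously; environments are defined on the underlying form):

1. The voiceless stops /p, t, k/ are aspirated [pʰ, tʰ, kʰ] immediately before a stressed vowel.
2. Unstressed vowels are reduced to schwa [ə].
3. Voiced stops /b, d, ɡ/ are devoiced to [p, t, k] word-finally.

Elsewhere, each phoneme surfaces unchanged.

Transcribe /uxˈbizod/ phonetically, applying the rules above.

[əxˈbizət]

/u/ — word-initial, in an unstressed syllable — surfaces as [ə] (rule 2).
/b/ (between /x/ and /i/): rule 3 targets it, but not word-finally → unchanged [b].
/i/ (between /b/ and /z/) is in the target of rule 2 but the environment (in an unstressed syllable) is not met → [i].
/o/ meets the environment for rule 2 (in an unstressed syllable) → [ə].
/d/ (word-final) occurs word-finally → [t] by rule 3.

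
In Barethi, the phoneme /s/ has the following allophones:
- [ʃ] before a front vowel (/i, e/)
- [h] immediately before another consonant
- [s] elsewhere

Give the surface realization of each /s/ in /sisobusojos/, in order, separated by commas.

Occurrence 1 (position 1): before a front vowel (/i, e/) → [ʃ].
Occurrence 2 (position 3): no conditioning environment matches → elsewhere allophone [s].
Occurrence 3 (position 7): no conditioning environment matches → elsewhere allophone [s].
Occurrence 4 (position 11): no conditioning environment matches → elsewhere allophone [s].

[ʃ], [s], [s], [s]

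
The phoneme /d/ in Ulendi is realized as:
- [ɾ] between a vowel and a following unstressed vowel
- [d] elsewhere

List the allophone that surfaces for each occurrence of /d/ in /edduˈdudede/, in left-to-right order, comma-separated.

[d], [d], [d], [ɾ], [ɾ]

Occurrence 1 (position 2): no conditioning environment matches → elsewhere allophone [d].
Occurrence 2 (position 3): no conditioning environment matches → elsewhere allophone [d].
Occurrence 3 (position 5): no conditioning environment matches → elsewhere allophone [d].
Occurrence 4 (position 7): between a vowel and a following unstressed vowel → [ɾ].
Occurrence 5 (position 9): between a vowel and a following unstressed vowel → [ɾ].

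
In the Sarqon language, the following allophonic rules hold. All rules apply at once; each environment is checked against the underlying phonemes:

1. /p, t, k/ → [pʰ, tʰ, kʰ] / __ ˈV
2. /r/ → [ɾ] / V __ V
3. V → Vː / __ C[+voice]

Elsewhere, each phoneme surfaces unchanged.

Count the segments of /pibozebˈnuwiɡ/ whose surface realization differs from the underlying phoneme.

5

Segments that undergo a rule: /i/ → [iː] (rule 3); /o/ → [oː] (rule 3); /e/ → [eː] (rule 3); /u/ → [uː] (rule 3); /i/ → [iː] (rule 3).
All other segments surface unchanged.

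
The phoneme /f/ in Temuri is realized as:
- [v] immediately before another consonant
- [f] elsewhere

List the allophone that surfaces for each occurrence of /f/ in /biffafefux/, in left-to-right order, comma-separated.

[v], [f], [f], [f]

Occurrence 1 (position 3): immediately before another consonant → [v].
Occurrence 2 (position 4): no conditioning environment matches → elsewhere allophone [f].
Occurrence 3 (position 6): no conditioning environment matches → elsewhere allophone [f].
Occurrence 4 (position 8): no conditioning environment matches → elsewhere allophone [f].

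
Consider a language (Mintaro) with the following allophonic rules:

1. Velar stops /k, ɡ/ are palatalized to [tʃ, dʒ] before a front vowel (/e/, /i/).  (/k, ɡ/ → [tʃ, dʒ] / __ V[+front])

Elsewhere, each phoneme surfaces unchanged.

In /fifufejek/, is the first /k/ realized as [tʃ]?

No

/k/ (word-final) is in the target of rule 1 but the environment (before a front vowel) is not met → [k].
The actual realization is [k], not [tʃ].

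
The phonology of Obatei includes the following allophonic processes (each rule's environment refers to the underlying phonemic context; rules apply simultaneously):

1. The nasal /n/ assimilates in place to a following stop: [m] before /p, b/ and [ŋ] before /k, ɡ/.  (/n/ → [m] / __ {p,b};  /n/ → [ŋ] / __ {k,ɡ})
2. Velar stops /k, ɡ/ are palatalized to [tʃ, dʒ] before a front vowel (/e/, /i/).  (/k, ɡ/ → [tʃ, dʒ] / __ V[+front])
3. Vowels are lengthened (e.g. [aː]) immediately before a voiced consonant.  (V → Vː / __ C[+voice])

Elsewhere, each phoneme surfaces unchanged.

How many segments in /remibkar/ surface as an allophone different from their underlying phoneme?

Segments that undergo a rule: /e/ → [eː] (rule 3); /i/ → [iː] (rule 3); /a/ → [aː] (rule 3).
All other segments surface unchanged.

3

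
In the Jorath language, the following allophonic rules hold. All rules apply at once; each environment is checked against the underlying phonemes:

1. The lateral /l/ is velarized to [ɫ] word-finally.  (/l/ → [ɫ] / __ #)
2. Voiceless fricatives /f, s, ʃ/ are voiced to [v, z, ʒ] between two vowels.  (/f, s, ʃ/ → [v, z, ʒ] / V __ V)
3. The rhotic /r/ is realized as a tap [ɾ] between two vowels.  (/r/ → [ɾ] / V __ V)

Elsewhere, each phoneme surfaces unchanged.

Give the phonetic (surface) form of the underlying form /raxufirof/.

[raxuviɾof]

/r/ (word-initial): rule 3 targets it, but not between two vowels → unchanged [r].
/a/ — not in any rule's target class → [a].
/x/ (between /a/ and /u/): no rule targets it → [x].
/u/ — not in any rule's target class → [u].
Rule 2 applies to /f/ (between /u/ and /i/: between two vowels) → [v].
/i/ (between /f/ and /r/) is unaffected → [i].
/r/ (between /i/ and /o/): between two vowels, so rule 3 applies → [ɾ].
/o/ (between /r/ and /f/): no rule targets it → [o].
/f/ (word-final) fails the environment for rule 2, so it stays [f].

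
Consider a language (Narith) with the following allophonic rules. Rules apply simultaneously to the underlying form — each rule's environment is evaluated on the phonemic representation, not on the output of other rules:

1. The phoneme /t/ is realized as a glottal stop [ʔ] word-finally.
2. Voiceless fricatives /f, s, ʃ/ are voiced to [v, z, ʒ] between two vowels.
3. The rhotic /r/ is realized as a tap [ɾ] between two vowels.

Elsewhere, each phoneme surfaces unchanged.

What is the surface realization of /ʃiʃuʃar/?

/ʃ/ (word-initial) is in the target of rule 2 but the environment (between two vowels) is not met → [ʃ].
/i/ stays [i].
Rule 2 applies to /ʃ/ (between /i/ and /u/: between two vowels) → [ʒ].
/u/ (between /ʃ/ and /ʃ/) is unaffected → [u].
/ʃ/ (between /u/ and /a/) occurs between two vowels → [ʒ] by rule 2.
/a/ stays [a].
/r/ (word-final): rule 3 targets it, but not between two vowels → unchanged [r].

[ʃiʒuʒar]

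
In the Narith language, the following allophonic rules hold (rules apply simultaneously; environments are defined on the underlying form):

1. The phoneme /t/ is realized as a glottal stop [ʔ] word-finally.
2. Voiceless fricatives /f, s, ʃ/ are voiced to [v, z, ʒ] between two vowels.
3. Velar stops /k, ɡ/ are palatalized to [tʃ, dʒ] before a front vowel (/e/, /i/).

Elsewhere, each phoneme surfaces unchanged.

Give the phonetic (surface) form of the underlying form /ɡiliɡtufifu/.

/ɡ/ (word-initial) occurs before a front vowel → [dʒ] by rule 3.
/i/ — not in any rule's target class → [i].
/l/ (between /i/ and /i/) is unaffected → [l].
/i/ (between /l/ and /ɡ/) is unaffected → [i].
/ɡ/ (between /i/ and /t/): rule 3 targets it, but not before a front vowel → unchanged [ɡ].
/t/ (between /ɡ/ and /u/) fails the environment for rule 1, so it stays [t].
/u/ (between /t/ and /f/) is unaffected → [u].
/f/ (between /u/ and /i/): between two vowels, so rule 2 applies → [v].
/i/ (between /f/ and /f/) is unaffected → [i].
Rule 2 applies to /f/ (between /i/ and /u/: between two vowels) → [v].
/u/ stays [u].

[dʒiliɡtuvivu]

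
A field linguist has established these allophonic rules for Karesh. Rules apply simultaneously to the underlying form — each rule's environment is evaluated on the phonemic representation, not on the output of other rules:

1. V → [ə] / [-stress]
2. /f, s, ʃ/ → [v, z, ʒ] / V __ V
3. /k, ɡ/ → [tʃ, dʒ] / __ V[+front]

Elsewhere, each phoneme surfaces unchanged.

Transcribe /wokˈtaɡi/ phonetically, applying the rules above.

[wəkˈtadʒə]

/w/ stays [w].
/o/ meets the environment for rule 1 (in an unstressed syllable) → [ə].
/k/ (between /o/ and /t/) fails the environment for rule 3, so it stays [k].
/t/ (between /k/ and /a/) is unaffected → [t].
/a/ (between /t/ and /ɡ/) fails the environment for rule 1, so it stays [a].
/ɡ/ — between /a/ and /i/, before a front vowel — surfaces as [dʒ] (rule 3).
/i/ (word-final): in an unstressed syllable, so rule 1 applies → [ə].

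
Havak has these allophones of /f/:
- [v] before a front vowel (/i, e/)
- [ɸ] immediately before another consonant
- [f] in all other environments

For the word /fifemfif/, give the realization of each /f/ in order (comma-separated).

Occurrence 1 (position 1): before a front vowel (/i, e/) → [v].
Occurrence 2 (position 3): before a front vowel (/i, e/) → [v].
Occurrence 3 (position 6): before a front vowel (/i, e/) → [v].
Occurrence 4 (position 8): no conditioning environment matches → elsewhere allophone [f].

[v], [v], [v], [f]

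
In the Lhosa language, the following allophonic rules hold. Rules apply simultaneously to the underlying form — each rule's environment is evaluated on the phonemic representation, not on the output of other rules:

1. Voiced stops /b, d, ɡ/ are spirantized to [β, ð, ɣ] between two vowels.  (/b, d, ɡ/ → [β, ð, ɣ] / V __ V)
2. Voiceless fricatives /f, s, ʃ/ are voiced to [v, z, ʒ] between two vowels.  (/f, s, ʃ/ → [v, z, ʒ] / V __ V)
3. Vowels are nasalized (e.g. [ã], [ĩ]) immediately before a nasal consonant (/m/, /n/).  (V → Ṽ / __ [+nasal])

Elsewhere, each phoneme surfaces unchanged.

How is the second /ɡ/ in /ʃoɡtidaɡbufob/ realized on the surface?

[ɡ]

/ɡ/ (between /a/ and /b/) fails the environment for rule 1, so it stays [ɡ].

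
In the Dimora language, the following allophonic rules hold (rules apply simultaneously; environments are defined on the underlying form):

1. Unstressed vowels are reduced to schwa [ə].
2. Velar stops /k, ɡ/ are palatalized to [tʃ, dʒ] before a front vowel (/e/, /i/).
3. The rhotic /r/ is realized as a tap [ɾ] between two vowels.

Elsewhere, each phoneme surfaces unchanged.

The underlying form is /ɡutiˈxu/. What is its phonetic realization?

/ɡ/ (word-initial) fails the environment for rule 2, so it stays [ɡ].
/u/ (between /ɡ/ and /t/) occurs in an unstressed syllable → [ə] by rule 1.
/i/ (between /t/ and /x/): in an unstressed syllable, so rule 1 applies → [ə].
/u/ (word-final) fails the environment for rule 1, so it stays [u].

[ɡətəˈxu]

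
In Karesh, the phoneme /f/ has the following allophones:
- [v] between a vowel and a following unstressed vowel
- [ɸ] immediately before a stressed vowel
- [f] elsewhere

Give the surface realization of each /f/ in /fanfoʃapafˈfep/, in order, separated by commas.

[f], [f], [f], [ɸ]

Occurrence 1 (position 1): no conditioning environment matches → elsewhere allophone [f].
Occurrence 2 (position 4): no conditioning environment matches → elsewhere allophone [f].
Occurrence 3 (position 10): no conditioning environment matches → elsewhere allophone [f].
Occurrence 4 (position 11): immediately before a stressed vowel → [ɸ].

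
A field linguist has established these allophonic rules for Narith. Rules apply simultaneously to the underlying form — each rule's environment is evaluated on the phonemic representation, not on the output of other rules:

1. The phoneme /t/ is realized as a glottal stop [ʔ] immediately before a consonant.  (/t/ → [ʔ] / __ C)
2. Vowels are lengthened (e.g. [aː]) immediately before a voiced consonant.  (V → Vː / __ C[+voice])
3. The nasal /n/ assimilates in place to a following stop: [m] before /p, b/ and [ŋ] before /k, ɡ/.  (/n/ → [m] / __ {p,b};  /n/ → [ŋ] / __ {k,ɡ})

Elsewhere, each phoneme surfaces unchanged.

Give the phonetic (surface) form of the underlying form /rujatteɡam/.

[ruːjaʔteːɡaːm]

/u/ — between /r/ and /j/, before a voiced consonant — surfaces as [uː] (rule 2).
/a/ (between /j/ and /t/) fails the environment for rule 2, so it stays [a].
/t/ (between /a/ and /t/): immediately before a consonant, so rule 1 applies → [ʔ].
/t/ — between /t/ and /e/; rule 1 does not apply here → [t].
Rule 2 applies to /e/ (between /t/ and /ɡ/: before a voiced consonant) → [eː].
/a/ (between /ɡ/ and /m/): before a voiced consonant, so rule 2 applies → [aː].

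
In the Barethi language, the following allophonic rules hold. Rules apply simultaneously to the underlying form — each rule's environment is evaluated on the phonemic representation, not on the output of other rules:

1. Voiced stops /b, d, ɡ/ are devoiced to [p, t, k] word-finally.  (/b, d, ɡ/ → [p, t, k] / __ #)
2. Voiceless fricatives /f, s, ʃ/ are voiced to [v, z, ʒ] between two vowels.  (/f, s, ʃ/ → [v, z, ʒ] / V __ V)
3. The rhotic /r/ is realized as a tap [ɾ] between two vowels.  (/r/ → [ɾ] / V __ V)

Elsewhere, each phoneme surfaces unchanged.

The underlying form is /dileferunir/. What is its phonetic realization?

[dileveɾunir]

/d/ (word-initial) is in the target of rule 1 but the environment (word-finally) is not met → [d].
/f/ meets the environment for rule 2 (between two vowels) → [v].
/r/ (between /e/ and /u/) occurs between two vowels → [ɾ] by rule 3.
/r/ (word-final): rule 3 targets it, but not between two vowels → unchanged [r].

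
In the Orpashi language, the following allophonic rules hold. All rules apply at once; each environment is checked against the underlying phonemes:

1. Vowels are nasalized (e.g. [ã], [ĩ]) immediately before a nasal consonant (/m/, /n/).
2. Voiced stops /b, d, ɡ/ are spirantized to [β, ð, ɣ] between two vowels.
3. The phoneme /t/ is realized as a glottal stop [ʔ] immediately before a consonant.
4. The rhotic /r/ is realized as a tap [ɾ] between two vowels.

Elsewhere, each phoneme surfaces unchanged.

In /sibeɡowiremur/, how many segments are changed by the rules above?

4

Segments that undergo a rule: /b/ → [β] (rule 2); /ɡ/ → [ɣ] (rule 2); /r/ → [ɾ] (rule 4); /e/ → [ẽ] (rule 1).
All other segments surface unchanged.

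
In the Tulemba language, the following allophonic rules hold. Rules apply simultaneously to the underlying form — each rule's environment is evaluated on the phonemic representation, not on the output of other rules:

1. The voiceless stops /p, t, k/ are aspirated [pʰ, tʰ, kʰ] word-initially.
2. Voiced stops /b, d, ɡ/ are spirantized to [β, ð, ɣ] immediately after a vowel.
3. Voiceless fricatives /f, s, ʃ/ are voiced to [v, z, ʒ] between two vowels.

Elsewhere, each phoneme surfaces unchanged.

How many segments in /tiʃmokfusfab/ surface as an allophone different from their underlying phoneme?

Segments that undergo a rule: /t/ → [tʰ] (rule 1); /b/ → [β] (rule 2).
All other segments surface unchanged.

2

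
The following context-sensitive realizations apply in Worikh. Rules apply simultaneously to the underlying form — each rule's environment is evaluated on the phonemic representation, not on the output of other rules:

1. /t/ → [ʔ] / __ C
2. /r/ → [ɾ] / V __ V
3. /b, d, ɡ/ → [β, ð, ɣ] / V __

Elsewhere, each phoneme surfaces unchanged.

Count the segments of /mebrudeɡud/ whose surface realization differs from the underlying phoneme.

Segments that undergo a rule: /b/ → [β] (rule 3); /d/ → [ð] (rule 3); /ɡ/ → [ɣ] (rule 3); /d/ → [ð] (rule 3).
All other segments surface unchanged.

4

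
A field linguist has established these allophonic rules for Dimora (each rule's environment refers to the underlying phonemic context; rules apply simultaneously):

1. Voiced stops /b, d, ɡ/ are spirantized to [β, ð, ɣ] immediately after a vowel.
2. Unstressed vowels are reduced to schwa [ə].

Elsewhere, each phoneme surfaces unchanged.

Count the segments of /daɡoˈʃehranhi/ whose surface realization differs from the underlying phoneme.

5

Segments that undergo a rule: /a/ → [ə] (rule 2); /ɡ/ → [ɣ] (rule 1); /o/ → [ə] (rule 2); /a/ → [ə] (rule 2); /i/ → [ə] (rule 2).
All other segments surface unchanged.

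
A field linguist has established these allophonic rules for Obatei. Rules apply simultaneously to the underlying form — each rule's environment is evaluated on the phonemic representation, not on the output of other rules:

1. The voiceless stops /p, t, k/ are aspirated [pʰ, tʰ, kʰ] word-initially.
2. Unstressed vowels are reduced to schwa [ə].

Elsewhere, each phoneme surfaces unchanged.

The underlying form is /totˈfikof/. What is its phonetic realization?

[tʰətˈfikəf]

/t/ meets the environment for rule 1 (word-initially) → [tʰ].
/o/ (between /t/ and /t/) occurs in an unstressed syllable → [ə] by rule 2.
/t/ (between /o/ and /f/) fails the environment for rule 1, so it stays [t].
/f/ — not in any rule's target class → [f].
/i/ (between /f/ and /k/) is in the target of rule 2 but the environment (in an unstressed syllable) is not met → [i].
/k/ (between /i/ and /o/) is in the target of rule 1 but the environment (word-initially) is not met → [k].
/o/ — between /k/ and /f/, in an unstressed syllable — surfaces as [ə] (rule 2).
/f/ (word-final) is unaffected → [f].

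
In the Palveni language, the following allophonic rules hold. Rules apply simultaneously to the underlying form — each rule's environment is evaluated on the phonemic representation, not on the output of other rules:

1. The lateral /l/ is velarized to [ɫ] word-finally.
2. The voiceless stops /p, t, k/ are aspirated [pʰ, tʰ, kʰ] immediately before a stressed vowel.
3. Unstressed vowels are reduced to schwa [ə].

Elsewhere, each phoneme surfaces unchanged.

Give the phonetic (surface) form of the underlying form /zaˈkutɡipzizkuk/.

[zəˈkʰutɡəpzəzkək]

/z/ stays [z].
/a/ (between /z/ and /k/) occurs in an unstressed syllable → [ə] by rule 3.
/k/ (between /a/ and /u/): immediately before a stressed vowel, so rule 2 applies → [kʰ].
/u/ (between /k/ and /t/) fails the environment for rule 3, so it stays [u].
/t/ (between /u/ and /ɡ/) is in the target of rule 2 but the environment (immediately before a stressed vowel) is not met → [t].
/ɡ/ (between /t/ and /i/): no rule targets it → [ɡ].
/i/ (between /ɡ/ and /p/): in an unstressed syllable, so rule 3 applies → [ə].
/p/ (between /i/ and /z/): rule 2 targets it, but not immediately before a stressed vowel → unchanged [p].
/z/ (between /p/ and /i/): no rule targets it → [z].
Rule 3 applies to /i/ (between /z/ and /z/: in an unstressed syllable) → [ə].
/z/ — not in any rule's target class → [z].
/k/ (between /z/ and /u/) is in the target of rule 2 but the environment (immediately before a stressed vowel) is not met → [k].
Rule 3 applies to /u/ (between /k/ and /k/: in an unstressed syllable) → [ə].
/k/ (word-final): rule 2 targets it, but not immediately before a stressed vowel → unchanged [k].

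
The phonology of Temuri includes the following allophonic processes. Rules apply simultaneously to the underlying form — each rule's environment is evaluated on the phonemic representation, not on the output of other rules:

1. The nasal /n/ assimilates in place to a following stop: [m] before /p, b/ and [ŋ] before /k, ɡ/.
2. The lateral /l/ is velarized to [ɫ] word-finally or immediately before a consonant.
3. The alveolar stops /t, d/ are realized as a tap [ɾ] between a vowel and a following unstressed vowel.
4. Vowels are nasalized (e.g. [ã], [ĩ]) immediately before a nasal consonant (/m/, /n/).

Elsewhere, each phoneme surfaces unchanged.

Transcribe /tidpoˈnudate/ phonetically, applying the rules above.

[tidpõˈnuɾaɾe]

/t/ (word-initial) is in the target of rule 3 but the environment (between a vowel and a following unstressed vowel) is not met → [t].
/i/ (between /t/ and /d/) is in the target of rule 4 but the environment (before a nasal consonant) is not met → [i].
/d/ (between /i/ and /p/) is in the target of rule 3 but the environment (between a vowel and a following unstressed vowel) is not met → [d].
/p/ (between /d/ and /o/): no rule targets it → [p].
Rule 4 applies to /o/ (between /p/ and /n/: before a nasal consonant) → [õ].
/n/ (between /o/ and /u/) is in the target of rule 1 but the environment (before a labial or velar stop) is not met → [n].
/u/ (between /n/ and /d/): rule 4 targets it, but not before a nasal consonant → unchanged [u].
/d/ — between /u/ and /a/, between a vowel and a following unstressed vowel — surfaces as [ɾ] (rule 3).
/a/ (between /d/ and /t/) fails the environment for rule 4, so it stays [a].
/t/ — between /a/ and /e/, between a vowel and a following unstressed vowel — surfaces as [ɾ] (rule 3).
/e/ — word-final; rule 4 does not apply here → [e].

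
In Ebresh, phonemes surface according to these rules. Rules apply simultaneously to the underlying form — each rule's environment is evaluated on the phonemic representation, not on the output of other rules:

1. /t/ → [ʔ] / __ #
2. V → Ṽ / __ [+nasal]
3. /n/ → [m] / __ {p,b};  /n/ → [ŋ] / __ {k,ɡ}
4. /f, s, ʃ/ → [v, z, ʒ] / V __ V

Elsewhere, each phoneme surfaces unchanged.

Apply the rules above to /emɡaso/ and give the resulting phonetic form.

/e/ (word-initial): before a nasal consonant, so rule 2 applies → [ẽ].
/m/ (between /e/ and /ɡ/) is unaffected → [m].
/ɡ/ (between /m/ and /a/) is unaffected → [ɡ].
/a/ (between /ɡ/ and /s/) is in the target of rule 2 but the environment (before a nasal consonant) is not met → [a].
/s/ (between /a/ and /o/) occurs between two vowels → [z] by rule 4.
/o/ (word-final) is in the target of rule 2 but the environment (before a nasal consonant) is not met → [o].

[ẽmɡazo]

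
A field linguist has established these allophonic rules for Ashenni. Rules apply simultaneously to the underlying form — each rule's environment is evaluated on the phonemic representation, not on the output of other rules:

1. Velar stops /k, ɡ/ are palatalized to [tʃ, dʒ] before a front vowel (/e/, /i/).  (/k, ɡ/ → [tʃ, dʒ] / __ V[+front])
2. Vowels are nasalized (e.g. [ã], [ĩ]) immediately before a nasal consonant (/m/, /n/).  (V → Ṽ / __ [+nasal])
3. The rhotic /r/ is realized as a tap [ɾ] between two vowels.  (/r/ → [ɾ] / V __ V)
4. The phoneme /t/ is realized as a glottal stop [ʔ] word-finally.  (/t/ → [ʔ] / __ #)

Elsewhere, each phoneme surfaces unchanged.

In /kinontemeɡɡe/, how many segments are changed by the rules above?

Segments that undergo a rule: /k/ → [tʃ] (rule 1); /i/ → [ĩ] (rule 2); /o/ → [õ] (rule 2); /e/ → [ẽ] (rule 2); /ɡ/ → [dʒ] (rule 1).
All other segments surface unchanged.

5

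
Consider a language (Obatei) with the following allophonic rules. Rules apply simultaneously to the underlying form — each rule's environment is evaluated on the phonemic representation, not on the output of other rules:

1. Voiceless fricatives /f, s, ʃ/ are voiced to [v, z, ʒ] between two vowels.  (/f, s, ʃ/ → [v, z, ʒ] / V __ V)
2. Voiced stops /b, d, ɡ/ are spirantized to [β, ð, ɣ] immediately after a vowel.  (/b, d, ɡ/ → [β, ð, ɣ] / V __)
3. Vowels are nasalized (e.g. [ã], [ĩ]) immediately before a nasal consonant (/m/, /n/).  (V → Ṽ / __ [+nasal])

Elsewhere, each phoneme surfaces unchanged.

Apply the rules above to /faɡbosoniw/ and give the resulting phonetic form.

[faɣbozõniw]

/f/ — word-initial; rule 1 does not apply here → [f].
/a/ — between /f/ and /ɡ/; rule 3 does not apply here → [a].
/ɡ/ (between /a/ and /b/) occurs immediately after a vowel → [ɣ] by rule 2.
/b/ (between /ɡ/ and /o/) is in the target of rule 2 but the environment (immediately after a vowel) is not met → [b].
/o/ (between /b/ and /s/) fails the environment for rule 3, so it stays [o].
/s/ (between /o/ and /o/) occurs between two vowels → [z] by rule 1.
/o/ — between /s/ and /n/, before a nasal consonant — surfaces as [õ] (rule 3).
/n/ (between /o/ and /i/) is unaffected → [n].
/i/ (between /n/ and /w/) is in the target of rule 3 but the environment (before a nasal consonant) is not met → [i].
/w/ stays [w].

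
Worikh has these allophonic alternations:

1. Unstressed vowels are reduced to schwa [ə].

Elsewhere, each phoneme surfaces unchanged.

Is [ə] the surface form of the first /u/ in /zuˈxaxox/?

Yes

Rule 1 applies to /u/ (between /z/ and /x/: in an unstressed syllable) → [ə].
The actual realization is [ə], which matches [ə].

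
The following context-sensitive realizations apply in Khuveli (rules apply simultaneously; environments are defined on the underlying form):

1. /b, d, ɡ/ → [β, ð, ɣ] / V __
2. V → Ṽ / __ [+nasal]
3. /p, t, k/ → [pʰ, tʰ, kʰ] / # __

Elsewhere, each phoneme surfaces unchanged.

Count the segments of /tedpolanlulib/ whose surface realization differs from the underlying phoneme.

Segments that undergo a rule: /t/ → [tʰ] (rule 3); /d/ → [ð] (rule 1); /a/ → [ã] (rule 2); /b/ → [β] (rule 1).
All other segments surface unchanged.

4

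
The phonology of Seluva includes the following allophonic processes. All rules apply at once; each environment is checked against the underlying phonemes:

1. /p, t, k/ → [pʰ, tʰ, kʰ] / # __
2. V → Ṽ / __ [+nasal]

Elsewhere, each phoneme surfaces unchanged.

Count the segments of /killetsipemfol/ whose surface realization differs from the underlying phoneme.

Segments that undergo a rule: /k/ → [kʰ] (rule 1); /e/ → [ẽ] (rule 2).
All other segments surface unchanged.

2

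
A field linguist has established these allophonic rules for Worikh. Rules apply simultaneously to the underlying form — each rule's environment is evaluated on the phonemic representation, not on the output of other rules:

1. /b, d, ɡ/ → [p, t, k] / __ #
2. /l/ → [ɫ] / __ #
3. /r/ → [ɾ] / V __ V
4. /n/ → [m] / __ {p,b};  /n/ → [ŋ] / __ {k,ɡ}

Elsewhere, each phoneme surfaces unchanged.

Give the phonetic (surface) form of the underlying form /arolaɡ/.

[aɾolak]

/a/ (word-initial) is unaffected → [a].
Rule 3 applies to /r/ (between /a/ and /o/: between two vowels) → [ɾ].
/o/ stays [o].
/l/ (between /o/ and /a/) fails the environment for rule 2, so it stays [l].
/a/ (between /l/ and /ɡ/): no rule targets it → [a].
/ɡ/ (word-final) occurs word-finally → [k] by rule 1.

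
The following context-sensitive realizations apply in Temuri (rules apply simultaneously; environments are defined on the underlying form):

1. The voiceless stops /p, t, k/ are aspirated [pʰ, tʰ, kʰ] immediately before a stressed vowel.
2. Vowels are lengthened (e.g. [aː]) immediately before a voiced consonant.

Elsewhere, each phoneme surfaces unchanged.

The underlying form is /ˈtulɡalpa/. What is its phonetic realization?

/t/ — word-initial, immediately before a stressed vowel — surfaces as [tʰ] (rule 1).
/u/ (between /t/ and /l/) occurs before a voiced consonant → [uː] by rule 2.
/a/ (between /ɡ/ and /l/) occurs before a voiced consonant → [aː] by rule 2.
/p/ (between /l/ and /a/) fails the environment for rule 1, so it stays [p].
/a/ (word-final): rule 2 targets it, but not before a voiced consonant → unchanged [a].

[ˈtʰuːlɡaːlpa]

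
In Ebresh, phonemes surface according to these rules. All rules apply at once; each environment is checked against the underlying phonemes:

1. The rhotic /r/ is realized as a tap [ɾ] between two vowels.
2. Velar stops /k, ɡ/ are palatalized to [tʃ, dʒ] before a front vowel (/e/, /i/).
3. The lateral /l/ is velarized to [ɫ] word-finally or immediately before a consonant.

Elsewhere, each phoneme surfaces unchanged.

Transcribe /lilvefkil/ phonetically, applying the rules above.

[liɫveftʃiɫ]

/l/ (word-initial): rule 3 targets it, but not word-finally or immediately before a consonant → unchanged [l].
/i/ stays [i].
Rule 3 applies to /l/ (between /i/ and /v/: word-finally or immediately before a consonant) → [ɫ].
/v/ (between /l/ and /e/) is unaffected → [v].
/e/ stays [e].
/f/ (between /e/ and /k/): no rule targets it → [f].
/k/ (between /f/ and /i/): before a front vowel, so rule 2 applies → [tʃ].
/i/ (between /k/ and /l/) is unaffected → [i].
Rule 3 applies to /l/ (word-final: word-finally or immediately before a consonant) → [ɫ].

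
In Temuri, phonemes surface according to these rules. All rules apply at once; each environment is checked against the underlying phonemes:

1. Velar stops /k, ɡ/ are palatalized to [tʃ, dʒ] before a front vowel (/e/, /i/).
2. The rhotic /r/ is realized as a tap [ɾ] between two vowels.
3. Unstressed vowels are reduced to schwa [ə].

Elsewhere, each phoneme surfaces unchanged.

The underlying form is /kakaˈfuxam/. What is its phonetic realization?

/k/ — word-initial; rule 1 does not apply here → [k].
/a/ (between /k/ and /k/): in an unstressed syllable, so rule 3 applies → [ə].
/k/ (between /a/ and /a/) fails the environment for rule 1, so it stays [k].
/a/ meets the environment for rule 3 (in an unstressed syllable) → [ə].
/f/ (between /a/ and /u/) is unaffected → [f].
/u/ (between /f/ and /x/) is in the target of rule 3 but the environment (in an unstressed syllable) is not met → [u].
/x/ (between /u/ and /a/) is unaffected → [x].
/a/ (between /x/ and /m/) occurs in an unstressed syllable → [ə] by rule 3.
/m/ — not in any rule's target class → [m].

[kəkəˈfuxəm]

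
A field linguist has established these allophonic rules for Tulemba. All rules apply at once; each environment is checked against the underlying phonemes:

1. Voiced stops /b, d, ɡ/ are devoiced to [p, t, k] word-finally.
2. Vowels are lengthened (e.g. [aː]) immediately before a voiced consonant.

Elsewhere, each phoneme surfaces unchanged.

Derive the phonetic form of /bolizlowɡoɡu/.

[boːliːzloːwɡoːɡu]

/b/ (word-initial) is in the target of rule 1 but the environment (word-finally) is not met → [b].
/o/ meets the environment for rule 2 (before a voiced consonant) → [oː].
/l/ stays [l].
/i/ — between /l/ and /z/, before a voiced consonant — surfaces as [iː] (rule 2).
/z/ stays [z].
/l/ — not in any rule's target class → [l].
/o/ — between /l/ and /w/, before a voiced consonant — surfaces as [oː] (rule 2).
/w/ (between /o/ and /ɡ/): no rule targets it → [w].
/ɡ/ (between /w/ and /o/): rule 1 targets it, but not word-finally → unchanged [ɡ].
Rule 2 applies to /o/ (between /ɡ/ and /ɡ/: before a voiced consonant) → [oː].
/ɡ/ (between /o/ and /u/) fails the environment for rule 1, so it stays [ɡ].
/u/ (word-final): rule 2 targets it, but not before a voiced consonant → unchanged [u].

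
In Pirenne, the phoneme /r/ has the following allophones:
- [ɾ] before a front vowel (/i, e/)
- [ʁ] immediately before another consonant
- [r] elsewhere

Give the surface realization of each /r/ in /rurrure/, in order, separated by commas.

Occurrence 1 (position 1): no conditioning environment matches → elsewhere allophone [r].
Occurrence 2 (position 3): immediately before another consonant → [ʁ].
Occurrence 3 (position 4): no conditioning environment matches → elsewhere allophone [r].
Occurrence 4 (position 6): before a front vowel (/i, e/) → [ɾ].

[r], [ʁ], [r], [ɾ]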